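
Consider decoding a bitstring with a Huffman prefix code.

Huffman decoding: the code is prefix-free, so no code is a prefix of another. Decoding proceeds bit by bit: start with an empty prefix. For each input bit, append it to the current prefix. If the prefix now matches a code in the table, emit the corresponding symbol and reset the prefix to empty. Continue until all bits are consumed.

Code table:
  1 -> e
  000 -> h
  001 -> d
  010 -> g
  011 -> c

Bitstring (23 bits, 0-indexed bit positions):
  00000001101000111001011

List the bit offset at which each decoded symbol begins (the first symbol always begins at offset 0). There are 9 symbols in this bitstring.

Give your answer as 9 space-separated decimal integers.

Answer: 0 3 6 9 12 15 16 17 20

Derivation:
Bit 0: prefix='0' (no match yet)
Bit 1: prefix='00' (no match yet)
Bit 2: prefix='000' -> emit 'h', reset
Bit 3: prefix='0' (no match yet)
Bit 4: prefix='00' (no match yet)
Bit 5: prefix='000' -> emit 'h', reset
Bit 6: prefix='0' (no match yet)
Bit 7: prefix='01' (no match yet)
Bit 8: prefix='011' -> emit 'c', reset
Bit 9: prefix='0' (no match yet)
Bit 10: prefix='01' (no match yet)
Bit 11: prefix='010' -> emit 'g', reset
Bit 12: prefix='0' (no match yet)
Bit 13: prefix='00' (no match yet)
Bit 14: prefix='001' -> emit 'd', reset
Bit 15: prefix='1' -> emit 'e', reset
Bit 16: prefix='1' -> emit 'e', reset
Bit 17: prefix='0' (no match yet)
Bit 18: prefix='00' (no match yet)
Bit 19: prefix='001' -> emit 'd', reset
Bit 20: prefix='0' (no match yet)
Bit 21: prefix='01' (no match yet)
Bit 22: prefix='011' -> emit 'c', reset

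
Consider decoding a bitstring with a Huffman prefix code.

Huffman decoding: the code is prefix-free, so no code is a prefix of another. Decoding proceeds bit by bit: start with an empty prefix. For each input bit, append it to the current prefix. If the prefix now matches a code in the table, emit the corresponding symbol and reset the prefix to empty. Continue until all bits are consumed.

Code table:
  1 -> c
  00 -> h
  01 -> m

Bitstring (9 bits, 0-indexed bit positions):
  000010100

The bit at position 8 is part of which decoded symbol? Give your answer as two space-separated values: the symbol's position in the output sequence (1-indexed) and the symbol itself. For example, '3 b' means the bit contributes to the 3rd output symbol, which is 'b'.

Answer: 5 h

Derivation:
Bit 0: prefix='0' (no match yet)
Bit 1: prefix='00' -> emit 'h', reset
Bit 2: prefix='0' (no match yet)
Bit 3: prefix='00' -> emit 'h', reset
Bit 4: prefix='1' -> emit 'c', reset
Bit 5: prefix='0' (no match yet)
Bit 6: prefix='01' -> emit 'm', reset
Bit 7: prefix='0' (no match yet)
Bit 8: prefix='00' -> emit 'h', reset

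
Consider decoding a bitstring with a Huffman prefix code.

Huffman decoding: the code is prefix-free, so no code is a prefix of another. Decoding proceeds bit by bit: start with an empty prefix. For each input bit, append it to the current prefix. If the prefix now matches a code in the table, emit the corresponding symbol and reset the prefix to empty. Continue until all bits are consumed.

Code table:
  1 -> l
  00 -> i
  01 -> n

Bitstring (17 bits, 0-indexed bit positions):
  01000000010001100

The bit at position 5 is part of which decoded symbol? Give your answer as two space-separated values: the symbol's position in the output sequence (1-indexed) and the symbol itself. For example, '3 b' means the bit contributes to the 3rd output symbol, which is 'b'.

Bit 0: prefix='0' (no match yet)
Bit 1: prefix='01' -> emit 'n', reset
Bit 2: prefix='0' (no match yet)
Bit 3: prefix='00' -> emit 'i', reset
Bit 4: prefix='0' (no match yet)
Bit 5: prefix='00' -> emit 'i', reset
Bit 6: prefix='0' (no match yet)
Bit 7: prefix='00' -> emit 'i', reset
Bit 8: prefix='0' (no match yet)
Bit 9: prefix='01' -> emit 'n', reset

Answer: 3 i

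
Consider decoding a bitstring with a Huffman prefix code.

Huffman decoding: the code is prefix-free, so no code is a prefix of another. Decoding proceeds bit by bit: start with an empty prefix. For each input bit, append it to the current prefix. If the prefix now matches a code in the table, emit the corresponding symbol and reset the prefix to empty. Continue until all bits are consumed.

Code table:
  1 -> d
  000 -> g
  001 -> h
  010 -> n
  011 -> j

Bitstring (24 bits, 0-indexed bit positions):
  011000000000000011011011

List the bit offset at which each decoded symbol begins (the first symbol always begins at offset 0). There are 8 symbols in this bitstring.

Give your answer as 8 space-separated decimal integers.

Answer: 0 3 6 9 12 15 18 21

Derivation:
Bit 0: prefix='0' (no match yet)
Bit 1: prefix='01' (no match yet)
Bit 2: prefix='011' -> emit 'j', reset
Bit 3: prefix='0' (no match yet)
Bit 4: prefix='00' (no match yet)
Bit 5: prefix='000' -> emit 'g', reset
Bit 6: prefix='0' (no match yet)
Bit 7: prefix='00' (no match yet)
Bit 8: prefix='000' -> emit 'g', reset
Bit 9: prefix='0' (no match yet)
Bit 10: prefix='00' (no match yet)
Bit 11: prefix='000' -> emit 'g', reset
Bit 12: prefix='0' (no match yet)
Bit 13: prefix='00' (no match yet)
Bit 14: prefix='000' -> emit 'g', reset
Bit 15: prefix='0' (no match yet)
Bit 16: prefix='01' (no match yet)
Bit 17: prefix='011' -> emit 'j', reset
Bit 18: prefix='0' (no match yet)
Bit 19: prefix='01' (no match yet)
Bit 20: prefix='011' -> emit 'j', reset
Bit 21: prefix='0' (no match yet)
Bit 22: prefix='01' (no match yet)
Bit 23: prefix='011' -> emit 'j', reset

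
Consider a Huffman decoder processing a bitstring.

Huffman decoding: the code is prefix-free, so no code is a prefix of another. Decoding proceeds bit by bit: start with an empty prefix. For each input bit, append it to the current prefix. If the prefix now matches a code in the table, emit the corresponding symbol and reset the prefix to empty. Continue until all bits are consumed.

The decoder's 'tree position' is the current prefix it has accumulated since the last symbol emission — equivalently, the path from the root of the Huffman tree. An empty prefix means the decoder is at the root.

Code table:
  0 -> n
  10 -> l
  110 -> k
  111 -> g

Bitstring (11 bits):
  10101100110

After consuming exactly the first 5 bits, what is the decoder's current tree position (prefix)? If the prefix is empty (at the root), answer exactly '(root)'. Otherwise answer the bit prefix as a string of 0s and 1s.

Bit 0: prefix='1' (no match yet)
Bit 1: prefix='10' -> emit 'l', reset
Bit 2: prefix='1' (no match yet)
Bit 3: prefix='10' -> emit 'l', reset
Bit 4: prefix='1' (no match yet)

Answer: 1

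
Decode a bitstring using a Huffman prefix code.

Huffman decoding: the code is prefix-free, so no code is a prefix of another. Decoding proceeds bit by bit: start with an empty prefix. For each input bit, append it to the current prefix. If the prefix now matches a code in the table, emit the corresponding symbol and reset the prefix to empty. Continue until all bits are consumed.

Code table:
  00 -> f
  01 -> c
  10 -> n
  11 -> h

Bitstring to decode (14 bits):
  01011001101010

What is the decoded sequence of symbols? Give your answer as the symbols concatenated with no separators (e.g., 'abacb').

Bit 0: prefix='0' (no match yet)
Bit 1: prefix='01' -> emit 'c', reset
Bit 2: prefix='0' (no match yet)
Bit 3: prefix='01' -> emit 'c', reset
Bit 4: prefix='1' (no match yet)
Bit 5: prefix='10' -> emit 'n', reset
Bit 6: prefix='0' (no match yet)
Bit 7: prefix='01' -> emit 'c', reset
Bit 8: prefix='1' (no match yet)
Bit 9: prefix='10' -> emit 'n', reset
Bit 10: prefix='1' (no match yet)
Bit 11: prefix='10' -> emit 'n', reset
Bit 12: prefix='1' (no match yet)
Bit 13: prefix='10' -> emit 'n', reset

Answer: ccncnnn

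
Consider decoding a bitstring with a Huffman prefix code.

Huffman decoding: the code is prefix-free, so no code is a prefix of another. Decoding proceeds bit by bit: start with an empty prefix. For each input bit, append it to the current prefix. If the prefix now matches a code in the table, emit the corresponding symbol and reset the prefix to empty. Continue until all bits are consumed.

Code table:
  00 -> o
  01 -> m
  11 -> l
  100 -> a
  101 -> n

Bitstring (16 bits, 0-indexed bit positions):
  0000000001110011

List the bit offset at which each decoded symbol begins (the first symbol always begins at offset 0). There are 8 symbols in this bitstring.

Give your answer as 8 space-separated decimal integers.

Answer: 0 2 4 6 8 10 12 14

Derivation:
Bit 0: prefix='0' (no match yet)
Bit 1: prefix='00' -> emit 'o', reset
Bit 2: prefix='0' (no match yet)
Bit 3: prefix='00' -> emit 'o', reset
Bit 4: prefix='0' (no match yet)
Bit 5: prefix='00' -> emit 'o', reset
Bit 6: prefix='0' (no match yet)
Bit 7: prefix='00' -> emit 'o', reset
Bit 8: prefix='0' (no match yet)
Bit 9: prefix='01' -> emit 'm', reset
Bit 10: prefix='1' (no match yet)
Bit 11: prefix='11' -> emit 'l', reset
Bit 12: prefix='0' (no match yet)
Bit 13: prefix='00' -> emit 'o', reset
Bit 14: prefix='1' (no match yet)
Bit 15: prefix='11' -> emit 'l', reset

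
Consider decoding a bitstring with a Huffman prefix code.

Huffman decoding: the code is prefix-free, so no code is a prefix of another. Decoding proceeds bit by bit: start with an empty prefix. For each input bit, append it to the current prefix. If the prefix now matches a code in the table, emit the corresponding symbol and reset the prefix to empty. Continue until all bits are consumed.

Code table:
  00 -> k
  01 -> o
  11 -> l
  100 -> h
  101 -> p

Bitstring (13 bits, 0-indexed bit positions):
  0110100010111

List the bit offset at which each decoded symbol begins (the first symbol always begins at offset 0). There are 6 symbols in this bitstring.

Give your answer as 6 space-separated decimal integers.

Bit 0: prefix='0' (no match yet)
Bit 1: prefix='01' -> emit 'o', reset
Bit 2: prefix='1' (no match yet)
Bit 3: prefix='10' (no match yet)
Bit 4: prefix='101' -> emit 'p', reset
Bit 5: prefix='0' (no match yet)
Bit 6: prefix='00' -> emit 'k', reset
Bit 7: prefix='0' (no match yet)
Bit 8: prefix='01' -> emit 'o', reset
Bit 9: prefix='0' (no match yet)
Bit 10: prefix='01' -> emit 'o', reset
Bit 11: prefix='1' (no match yet)
Bit 12: prefix='11' -> emit 'l', reset

Answer: 0 2 5 7 9 11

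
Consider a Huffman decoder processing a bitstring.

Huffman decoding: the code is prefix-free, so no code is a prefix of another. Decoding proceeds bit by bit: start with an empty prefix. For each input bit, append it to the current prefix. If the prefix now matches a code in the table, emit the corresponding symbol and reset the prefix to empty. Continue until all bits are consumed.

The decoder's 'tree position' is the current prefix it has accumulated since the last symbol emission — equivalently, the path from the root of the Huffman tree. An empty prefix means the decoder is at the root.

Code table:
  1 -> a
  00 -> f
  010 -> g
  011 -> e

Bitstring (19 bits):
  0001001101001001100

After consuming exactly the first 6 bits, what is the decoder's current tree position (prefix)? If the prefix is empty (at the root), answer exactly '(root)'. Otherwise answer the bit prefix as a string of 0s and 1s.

Bit 0: prefix='0' (no match yet)
Bit 1: prefix='00' -> emit 'f', reset
Bit 2: prefix='0' (no match yet)
Bit 3: prefix='01' (no match yet)
Bit 4: prefix='010' -> emit 'g', reset
Bit 5: prefix='0' (no match yet)

Answer: 0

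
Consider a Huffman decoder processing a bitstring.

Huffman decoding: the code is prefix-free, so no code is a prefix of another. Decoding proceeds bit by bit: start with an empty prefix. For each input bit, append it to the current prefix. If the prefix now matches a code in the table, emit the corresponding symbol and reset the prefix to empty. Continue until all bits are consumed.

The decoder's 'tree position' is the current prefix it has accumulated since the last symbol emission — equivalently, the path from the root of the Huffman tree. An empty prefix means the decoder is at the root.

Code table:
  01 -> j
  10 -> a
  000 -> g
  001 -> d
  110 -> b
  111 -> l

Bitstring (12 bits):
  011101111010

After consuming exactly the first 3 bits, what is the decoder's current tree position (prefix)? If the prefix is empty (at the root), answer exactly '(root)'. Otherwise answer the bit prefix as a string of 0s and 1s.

Bit 0: prefix='0' (no match yet)
Bit 1: prefix='01' -> emit 'j', reset
Bit 2: prefix='1' (no match yet)

Answer: 1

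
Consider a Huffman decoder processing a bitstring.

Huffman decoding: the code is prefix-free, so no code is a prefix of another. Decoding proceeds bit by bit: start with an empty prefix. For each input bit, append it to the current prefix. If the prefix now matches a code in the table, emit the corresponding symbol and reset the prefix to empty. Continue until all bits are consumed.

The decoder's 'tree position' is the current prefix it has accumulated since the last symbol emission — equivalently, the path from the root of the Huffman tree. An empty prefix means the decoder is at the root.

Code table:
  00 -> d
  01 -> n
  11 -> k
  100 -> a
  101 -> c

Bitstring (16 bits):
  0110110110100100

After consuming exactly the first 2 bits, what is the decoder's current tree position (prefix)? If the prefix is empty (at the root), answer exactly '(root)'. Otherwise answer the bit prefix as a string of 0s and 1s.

Bit 0: prefix='0' (no match yet)
Bit 1: prefix='01' -> emit 'n', reset

Answer: (root)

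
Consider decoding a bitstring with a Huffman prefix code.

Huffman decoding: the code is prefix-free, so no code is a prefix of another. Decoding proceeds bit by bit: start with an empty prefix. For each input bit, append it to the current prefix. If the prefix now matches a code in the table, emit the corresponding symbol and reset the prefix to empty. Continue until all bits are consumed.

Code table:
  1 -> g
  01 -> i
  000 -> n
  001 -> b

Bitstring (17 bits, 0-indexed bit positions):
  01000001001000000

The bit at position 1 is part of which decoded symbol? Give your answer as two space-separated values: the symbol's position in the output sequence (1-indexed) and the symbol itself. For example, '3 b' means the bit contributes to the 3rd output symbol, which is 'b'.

Bit 0: prefix='0' (no match yet)
Bit 1: prefix='01' -> emit 'i', reset
Bit 2: prefix='0' (no match yet)
Bit 3: prefix='00' (no match yet)
Bit 4: prefix='000' -> emit 'n', reset
Bit 5: prefix='0' (no match yet)

Answer: 1 i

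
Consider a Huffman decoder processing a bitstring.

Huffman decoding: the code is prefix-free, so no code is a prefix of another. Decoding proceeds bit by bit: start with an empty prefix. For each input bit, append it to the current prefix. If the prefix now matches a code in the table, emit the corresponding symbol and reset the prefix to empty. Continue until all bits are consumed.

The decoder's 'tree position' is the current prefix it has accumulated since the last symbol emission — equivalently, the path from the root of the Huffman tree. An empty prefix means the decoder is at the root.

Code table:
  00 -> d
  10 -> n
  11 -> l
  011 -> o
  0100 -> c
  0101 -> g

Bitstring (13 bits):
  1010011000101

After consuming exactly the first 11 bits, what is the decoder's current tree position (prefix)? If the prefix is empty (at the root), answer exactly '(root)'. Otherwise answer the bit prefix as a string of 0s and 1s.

Bit 0: prefix='1' (no match yet)
Bit 1: prefix='10' -> emit 'n', reset
Bit 2: prefix='1' (no match yet)
Bit 3: prefix='10' -> emit 'n', reset
Bit 4: prefix='0' (no match yet)
Bit 5: prefix='01' (no match yet)
Bit 6: prefix='011' -> emit 'o', reset
Bit 7: prefix='0' (no match yet)
Bit 8: prefix='00' -> emit 'd', reset
Bit 9: prefix='0' (no match yet)
Bit 10: prefix='01' (no match yet)

Answer: 01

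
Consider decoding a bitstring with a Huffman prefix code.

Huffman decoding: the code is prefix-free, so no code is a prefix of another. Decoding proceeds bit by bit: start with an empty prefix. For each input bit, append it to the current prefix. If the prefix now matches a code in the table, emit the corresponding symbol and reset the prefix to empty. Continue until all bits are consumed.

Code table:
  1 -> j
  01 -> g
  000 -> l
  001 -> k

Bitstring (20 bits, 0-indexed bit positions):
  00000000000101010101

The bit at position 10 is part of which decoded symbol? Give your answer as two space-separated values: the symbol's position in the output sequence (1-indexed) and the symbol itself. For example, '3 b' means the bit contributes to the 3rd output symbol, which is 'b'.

Bit 0: prefix='0' (no match yet)
Bit 1: prefix='00' (no match yet)
Bit 2: prefix='000' -> emit 'l', reset
Bit 3: prefix='0' (no match yet)
Bit 4: prefix='00' (no match yet)
Bit 5: prefix='000' -> emit 'l', reset
Bit 6: prefix='0' (no match yet)
Bit 7: prefix='00' (no match yet)
Bit 8: prefix='000' -> emit 'l', reset
Bit 9: prefix='0' (no match yet)
Bit 10: prefix='00' (no match yet)
Bit 11: prefix='001' -> emit 'k', reset
Bit 12: prefix='0' (no match yet)
Bit 13: prefix='01' -> emit 'g', reset
Bit 14: prefix='0' (no match yet)

Answer: 4 k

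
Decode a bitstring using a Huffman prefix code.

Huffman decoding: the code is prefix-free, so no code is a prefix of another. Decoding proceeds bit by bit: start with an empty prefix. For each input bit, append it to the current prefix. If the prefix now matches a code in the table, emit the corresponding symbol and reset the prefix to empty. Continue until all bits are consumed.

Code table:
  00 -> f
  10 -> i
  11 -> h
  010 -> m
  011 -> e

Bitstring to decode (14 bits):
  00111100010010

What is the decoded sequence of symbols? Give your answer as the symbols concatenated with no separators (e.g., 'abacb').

Bit 0: prefix='0' (no match yet)
Bit 1: prefix='00' -> emit 'f', reset
Bit 2: prefix='1' (no match yet)
Bit 3: prefix='11' -> emit 'h', reset
Bit 4: prefix='1' (no match yet)
Bit 5: prefix='11' -> emit 'h', reset
Bit 6: prefix='0' (no match yet)
Bit 7: prefix='00' -> emit 'f', reset
Bit 8: prefix='0' (no match yet)
Bit 9: prefix='01' (no match yet)
Bit 10: prefix='010' -> emit 'm', reset
Bit 11: prefix='0' (no match yet)
Bit 12: prefix='01' (no match yet)
Bit 13: prefix='010' -> emit 'm', reset

Answer: fhhfmm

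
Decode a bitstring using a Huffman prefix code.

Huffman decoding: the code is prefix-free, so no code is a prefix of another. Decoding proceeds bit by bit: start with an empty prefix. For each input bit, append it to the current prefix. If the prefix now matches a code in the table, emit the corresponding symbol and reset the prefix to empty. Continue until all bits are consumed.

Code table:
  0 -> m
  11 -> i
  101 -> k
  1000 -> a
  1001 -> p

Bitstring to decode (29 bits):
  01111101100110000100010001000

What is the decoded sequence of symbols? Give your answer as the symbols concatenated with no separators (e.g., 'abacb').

Bit 0: prefix='0' -> emit 'm', reset
Bit 1: prefix='1' (no match yet)
Bit 2: prefix='11' -> emit 'i', reset
Bit 3: prefix='1' (no match yet)
Bit 4: prefix='11' -> emit 'i', reset
Bit 5: prefix='1' (no match yet)
Bit 6: prefix='10' (no match yet)
Bit 7: prefix='101' -> emit 'k', reset
Bit 8: prefix='1' (no match yet)
Bit 9: prefix='10' (no match yet)
Bit 10: prefix='100' (no match yet)
Bit 11: prefix='1001' -> emit 'p', reset
Bit 12: prefix='1' (no match yet)
Bit 13: prefix='10' (no match yet)
Bit 14: prefix='100' (no match yet)
Bit 15: prefix='1000' -> emit 'a', reset
Bit 16: prefix='0' -> emit 'm', reset
Bit 17: prefix='1' (no match yet)
Bit 18: prefix='10' (no match yet)
Bit 19: prefix='100' (no match yet)
Bit 20: prefix='1000' -> emit 'a', reset
Bit 21: prefix='1' (no match yet)
Bit 22: prefix='10' (no match yet)
Bit 23: prefix='100' (no match yet)
Bit 24: prefix='1000' -> emit 'a', reset
Bit 25: prefix='1' (no match yet)
Bit 26: prefix='10' (no match yet)
Bit 27: prefix='100' (no match yet)
Bit 28: prefix='1000' -> emit 'a', reset

Answer: miikpamaaa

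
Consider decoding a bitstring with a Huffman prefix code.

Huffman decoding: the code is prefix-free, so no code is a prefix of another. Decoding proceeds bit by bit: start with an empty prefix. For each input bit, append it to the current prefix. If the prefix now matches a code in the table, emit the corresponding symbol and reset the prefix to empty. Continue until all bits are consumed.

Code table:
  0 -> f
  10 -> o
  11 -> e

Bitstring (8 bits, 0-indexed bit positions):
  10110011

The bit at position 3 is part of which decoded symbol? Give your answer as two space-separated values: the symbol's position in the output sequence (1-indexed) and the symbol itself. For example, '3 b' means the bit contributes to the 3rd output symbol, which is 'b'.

Answer: 2 e

Derivation:
Bit 0: prefix='1' (no match yet)
Bit 1: prefix='10' -> emit 'o', reset
Bit 2: prefix='1' (no match yet)
Bit 3: prefix='11' -> emit 'e', reset
Bit 4: prefix='0' -> emit 'f', reset
Bit 5: prefix='0' -> emit 'f', reset
Bit 6: prefix='1' (no match yet)
Bit 7: prefix='11' -> emit 'e', reset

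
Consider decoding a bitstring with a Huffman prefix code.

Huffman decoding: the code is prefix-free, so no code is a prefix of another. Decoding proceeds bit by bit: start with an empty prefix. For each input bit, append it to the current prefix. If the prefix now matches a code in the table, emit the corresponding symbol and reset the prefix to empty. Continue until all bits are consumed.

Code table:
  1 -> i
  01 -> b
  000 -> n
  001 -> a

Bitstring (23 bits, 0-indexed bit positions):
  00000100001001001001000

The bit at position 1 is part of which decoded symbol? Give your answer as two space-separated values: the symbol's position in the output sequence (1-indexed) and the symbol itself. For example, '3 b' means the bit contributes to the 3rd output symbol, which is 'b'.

Answer: 1 n

Derivation:
Bit 0: prefix='0' (no match yet)
Bit 1: prefix='00' (no match yet)
Bit 2: prefix='000' -> emit 'n', reset
Bit 3: prefix='0' (no match yet)
Bit 4: prefix='00' (no match yet)
Bit 5: prefix='001' -> emit 'a', reset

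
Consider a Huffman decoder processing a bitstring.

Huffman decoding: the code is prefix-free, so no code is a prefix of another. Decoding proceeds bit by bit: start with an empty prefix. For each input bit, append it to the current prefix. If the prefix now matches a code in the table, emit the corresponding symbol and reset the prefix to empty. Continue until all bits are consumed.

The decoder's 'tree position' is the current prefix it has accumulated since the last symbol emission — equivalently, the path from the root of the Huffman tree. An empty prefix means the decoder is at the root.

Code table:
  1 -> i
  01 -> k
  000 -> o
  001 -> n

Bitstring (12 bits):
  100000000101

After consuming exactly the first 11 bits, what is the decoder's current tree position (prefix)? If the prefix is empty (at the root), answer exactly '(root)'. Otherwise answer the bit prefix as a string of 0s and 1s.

Bit 0: prefix='1' -> emit 'i', reset
Bit 1: prefix='0' (no match yet)
Bit 2: prefix='00' (no match yet)
Bit 3: prefix='000' -> emit 'o', reset
Bit 4: prefix='0' (no match yet)
Bit 5: prefix='00' (no match yet)
Bit 6: prefix='000' -> emit 'o', reset
Bit 7: prefix='0' (no match yet)
Bit 8: prefix='00' (no match yet)
Bit 9: prefix='001' -> emit 'n', reset
Bit 10: prefix='0' (no match yet)

Answer: 0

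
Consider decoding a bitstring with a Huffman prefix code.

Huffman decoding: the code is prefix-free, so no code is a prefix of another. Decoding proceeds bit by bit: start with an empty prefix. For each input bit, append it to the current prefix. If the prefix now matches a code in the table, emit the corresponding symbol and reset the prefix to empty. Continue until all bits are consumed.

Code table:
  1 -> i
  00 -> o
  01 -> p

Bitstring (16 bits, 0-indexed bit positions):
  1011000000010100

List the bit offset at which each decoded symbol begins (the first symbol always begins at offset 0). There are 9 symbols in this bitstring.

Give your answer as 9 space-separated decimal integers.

Bit 0: prefix='1' -> emit 'i', reset
Bit 1: prefix='0' (no match yet)
Bit 2: prefix='01' -> emit 'p', reset
Bit 3: prefix='1' -> emit 'i', reset
Bit 4: prefix='0' (no match yet)
Bit 5: prefix='00' -> emit 'o', reset
Bit 6: prefix='0' (no match yet)
Bit 7: prefix='00' -> emit 'o', reset
Bit 8: prefix='0' (no match yet)
Bit 9: prefix='00' -> emit 'o', reset
Bit 10: prefix='0' (no match yet)
Bit 11: prefix='01' -> emit 'p', reset
Bit 12: prefix='0' (no match yet)
Bit 13: prefix='01' -> emit 'p', reset
Bit 14: prefix='0' (no match yet)
Bit 15: prefix='00' -> emit 'o', reset

Answer: 0 1 3 4 6 8 10 12 14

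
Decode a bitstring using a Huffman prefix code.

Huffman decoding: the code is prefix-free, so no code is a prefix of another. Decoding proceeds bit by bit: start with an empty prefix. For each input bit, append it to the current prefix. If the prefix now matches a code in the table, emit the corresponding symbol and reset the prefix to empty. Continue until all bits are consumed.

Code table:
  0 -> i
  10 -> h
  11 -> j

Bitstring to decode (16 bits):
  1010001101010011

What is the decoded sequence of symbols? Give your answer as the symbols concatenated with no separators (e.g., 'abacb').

Bit 0: prefix='1' (no match yet)
Bit 1: prefix='10' -> emit 'h', reset
Bit 2: prefix='1' (no match yet)
Bit 3: prefix='10' -> emit 'h', reset
Bit 4: prefix='0' -> emit 'i', reset
Bit 5: prefix='0' -> emit 'i', reset
Bit 6: prefix='1' (no match yet)
Bit 7: prefix='11' -> emit 'j', reset
Bit 8: prefix='0' -> emit 'i', reset
Bit 9: prefix='1' (no match yet)
Bit 10: prefix='10' -> emit 'h', reset
Bit 11: prefix='1' (no match yet)
Bit 12: prefix='10' -> emit 'h', reset
Bit 13: prefix='0' -> emit 'i', reset
Bit 14: prefix='1' (no match yet)
Bit 15: prefix='11' -> emit 'j', reset

Answer: hhiijihhij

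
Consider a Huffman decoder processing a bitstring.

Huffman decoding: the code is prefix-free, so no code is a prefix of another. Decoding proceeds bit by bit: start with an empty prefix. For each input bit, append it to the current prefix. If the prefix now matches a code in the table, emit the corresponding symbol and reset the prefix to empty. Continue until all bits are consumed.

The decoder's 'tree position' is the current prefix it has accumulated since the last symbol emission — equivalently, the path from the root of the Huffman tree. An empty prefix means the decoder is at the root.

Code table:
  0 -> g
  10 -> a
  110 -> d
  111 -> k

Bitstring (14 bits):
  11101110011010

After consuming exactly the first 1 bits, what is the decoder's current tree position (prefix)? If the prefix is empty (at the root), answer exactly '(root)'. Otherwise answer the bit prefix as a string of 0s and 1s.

Bit 0: prefix='1' (no match yet)

Answer: 1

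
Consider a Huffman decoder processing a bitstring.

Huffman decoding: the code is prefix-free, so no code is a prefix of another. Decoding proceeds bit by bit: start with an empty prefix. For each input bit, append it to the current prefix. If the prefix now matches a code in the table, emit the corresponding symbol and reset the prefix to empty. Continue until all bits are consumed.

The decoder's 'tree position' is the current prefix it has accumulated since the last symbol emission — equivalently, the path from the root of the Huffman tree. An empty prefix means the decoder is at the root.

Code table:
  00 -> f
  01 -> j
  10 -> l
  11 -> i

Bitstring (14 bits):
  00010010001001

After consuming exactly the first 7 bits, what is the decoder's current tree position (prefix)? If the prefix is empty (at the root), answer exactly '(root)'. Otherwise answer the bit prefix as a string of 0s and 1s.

Answer: 1

Derivation:
Bit 0: prefix='0' (no match yet)
Bit 1: prefix='00' -> emit 'f', reset
Bit 2: prefix='0' (no match yet)
Bit 3: prefix='01' -> emit 'j', reset
Bit 4: prefix='0' (no match yet)
Bit 5: prefix='00' -> emit 'f', reset
Bit 6: prefix='1' (no match yet)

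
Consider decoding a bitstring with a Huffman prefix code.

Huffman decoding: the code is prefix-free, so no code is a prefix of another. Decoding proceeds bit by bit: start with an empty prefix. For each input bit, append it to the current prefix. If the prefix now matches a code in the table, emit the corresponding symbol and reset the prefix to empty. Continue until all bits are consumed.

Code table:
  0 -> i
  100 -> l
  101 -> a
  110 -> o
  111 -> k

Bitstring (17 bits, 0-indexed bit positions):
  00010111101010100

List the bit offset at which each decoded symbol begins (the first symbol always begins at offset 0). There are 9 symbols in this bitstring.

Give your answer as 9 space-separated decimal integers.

Answer: 0 1 2 3 6 9 10 13 14

Derivation:
Bit 0: prefix='0' -> emit 'i', reset
Bit 1: prefix='0' -> emit 'i', reset
Bit 2: prefix='0' -> emit 'i', reset
Bit 3: prefix='1' (no match yet)
Bit 4: prefix='10' (no match yet)
Bit 5: prefix='101' -> emit 'a', reset
Bit 6: prefix='1' (no match yet)
Bit 7: prefix='11' (no match yet)
Bit 8: prefix='111' -> emit 'k', reset
Bit 9: prefix='0' -> emit 'i', reset
Bit 10: prefix='1' (no match yet)
Bit 11: prefix='10' (no match yet)
Bit 12: prefix='101' -> emit 'a', reset
Bit 13: prefix='0' -> emit 'i', reset
Bit 14: prefix='1' (no match yet)
Bit 15: prefix='10' (no match yet)
Bit 16: prefix='100' -> emit 'l', reset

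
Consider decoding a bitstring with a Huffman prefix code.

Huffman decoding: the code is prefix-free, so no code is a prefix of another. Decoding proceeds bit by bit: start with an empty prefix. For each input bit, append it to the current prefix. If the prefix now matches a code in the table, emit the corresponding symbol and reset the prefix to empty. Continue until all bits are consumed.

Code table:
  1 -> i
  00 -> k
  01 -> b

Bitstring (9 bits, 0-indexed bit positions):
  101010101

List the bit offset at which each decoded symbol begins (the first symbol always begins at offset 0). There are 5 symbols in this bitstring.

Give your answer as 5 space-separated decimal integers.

Bit 0: prefix='1' -> emit 'i', reset
Bit 1: prefix='0' (no match yet)
Bit 2: prefix='01' -> emit 'b', reset
Bit 3: prefix='0' (no match yet)
Bit 4: prefix='01' -> emit 'b', reset
Bit 5: prefix='0' (no match yet)
Bit 6: prefix='01' -> emit 'b', reset
Bit 7: prefix='0' (no match yet)
Bit 8: prefix='01' -> emit 'b', reset

Answer: 0 1 3 5 7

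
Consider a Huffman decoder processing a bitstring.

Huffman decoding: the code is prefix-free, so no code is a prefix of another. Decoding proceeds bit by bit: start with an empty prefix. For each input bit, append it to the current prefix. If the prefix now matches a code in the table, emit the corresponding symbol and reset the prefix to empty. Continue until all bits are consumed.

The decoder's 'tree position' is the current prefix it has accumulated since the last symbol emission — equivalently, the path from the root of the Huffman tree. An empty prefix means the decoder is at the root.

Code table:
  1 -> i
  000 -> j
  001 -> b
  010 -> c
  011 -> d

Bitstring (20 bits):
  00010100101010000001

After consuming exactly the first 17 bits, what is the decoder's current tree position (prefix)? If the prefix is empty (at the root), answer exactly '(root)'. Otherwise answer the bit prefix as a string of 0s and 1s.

Bit 0: prefix='0' (no match yet)
Bit 1: prefix='00' (no match yet)
Bit 2: prefix='000' -> emit 'j', reset
Bit 3: prefix='1' -> emit 'i', reset
Bit 4: prefix='0' (no match yet)
Bit 5: prefix='01' (no match yet)
Bit 6: prefix='010' -> emit 'c', reset
Bit 7: prefix='0' (no match yet)
Bit 8: prefix='01' (no match yet)
Bit 9: prefix='010' -> emit 'c', reset
Bit 10: prefix='1' -> emit 'i', reset
Bit 11: prefix='0' (no match yet)
Bit 12: prefix='01' (no match yet)
Bit 13: prefix='010' -> emit 'c', reset
Bit 14: prefix='0' (no match yet)
Bit 15: prefix='00' (no match yet)
Bit 16: prefix='000' -> emit 'j', reset

Answer: (root)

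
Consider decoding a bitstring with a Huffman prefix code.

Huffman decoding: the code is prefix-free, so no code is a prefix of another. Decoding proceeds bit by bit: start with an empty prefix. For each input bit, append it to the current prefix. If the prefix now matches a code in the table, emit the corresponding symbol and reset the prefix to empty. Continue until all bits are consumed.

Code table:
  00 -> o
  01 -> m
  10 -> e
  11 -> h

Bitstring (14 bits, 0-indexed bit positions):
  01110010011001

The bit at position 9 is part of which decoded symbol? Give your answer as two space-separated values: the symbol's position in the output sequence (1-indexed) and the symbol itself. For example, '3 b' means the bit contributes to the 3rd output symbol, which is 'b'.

Bit 0: prefix='0' (no match yet)
Bit 1: prefix='01' -> emit 'm', reset
Bit 2: prefix='1' (no match yet)
Bit 3: prefix='11' -> emit 'h', reset
Bit 4: prefix='0' (no match yet)
Bit 5: prefix='00' -> emit 'o', reset
Bit 6: prefix='1' (no match yet)
Bit 7: prefix='10' -> emit 'e', reset
Bit 8: prefix='0' (no match yet)
Bit 9: prefix='01' -> emit 'm', reset
Bit 10: prefix='1' (no match yet)
Bit 11: prefix='10' -> emit 'e', reset
Bit 12: prefix='0' (no match yet)
Bit 13: prefix='01' -> emit 'm', reset

Answer: 5 m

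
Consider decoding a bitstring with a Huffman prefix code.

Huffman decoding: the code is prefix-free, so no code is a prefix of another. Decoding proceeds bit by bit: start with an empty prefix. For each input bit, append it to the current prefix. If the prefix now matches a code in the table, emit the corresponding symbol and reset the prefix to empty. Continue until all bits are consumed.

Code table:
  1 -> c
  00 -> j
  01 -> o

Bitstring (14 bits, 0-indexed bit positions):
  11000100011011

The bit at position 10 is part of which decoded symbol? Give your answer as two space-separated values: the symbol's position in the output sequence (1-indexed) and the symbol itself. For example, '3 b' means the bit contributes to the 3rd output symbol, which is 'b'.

Answer: 7 c

Derivation:
Bit 0: prefix='1' -> emit 'c', reset
Bit 1: prefix='1' -> emit 'c', reset
Bit 2: prefix='0' (no match yet)
Bit 3: prefix='00' -> emit 'j', reset
Bit 4: prefix='0' (no match yet)
Bit 5: prefix='01' -> emit 'o', reset
Bit 6: prefix='0' (no match yet)
Bit 7: prefix='00' -> emit 'j', reset
Bit 8: prefix='0' (no match yet)
Bit 9: prefix='01' -> emit 'o', reset
Bit 10: prefix='1' -> emit 'c', reset
Bit 11: prefix='0' (no match yet)
Bit 12: prefix='01' -> emit 'o', reset
Bit 13: prefix='1' -> emit 'c', reset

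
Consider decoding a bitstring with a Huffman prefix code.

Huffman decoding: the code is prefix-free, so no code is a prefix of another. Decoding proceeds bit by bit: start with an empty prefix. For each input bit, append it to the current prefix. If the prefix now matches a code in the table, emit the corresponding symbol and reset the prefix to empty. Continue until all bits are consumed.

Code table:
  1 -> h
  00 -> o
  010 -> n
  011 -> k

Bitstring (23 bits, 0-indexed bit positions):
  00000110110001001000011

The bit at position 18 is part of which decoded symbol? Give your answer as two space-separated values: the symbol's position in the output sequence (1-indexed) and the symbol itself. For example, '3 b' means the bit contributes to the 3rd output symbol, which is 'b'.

Answer: 8 o

Derivation:
Bit 0: prefix='0' (no match yet)
Bit 1: prefix='00' -> emit 'o', reset
Bit 2: prefix='0' (no match yet)
Bit 3: prefix='00' -> emit 'o', reset
Bit 4: prefix='0' (no match yet)
Bit 5: prefix='01' (no match yet)
Bit 6: prefix='011' -> emit 'k', reset
Bit 7: prefix='0' (no match yet)
Bit 8: prefix='01' (no match yet)
Bit 9: prefix='011' -> emit 'k', reset
Bit 10: prefix='0' (no match yet)
Bit 11: prefix='00' -> emit 'o', reset
Bit 12: prefix='0' (no match yet)
Bit 13: prefix='01' (no match yet)
Bit 14: prefix='010' -> emit 'n', reset
Bit 15: prefix='0' (no match yet)
Bit 16: prefix='01' (no match yet)
Bit 17: prefix='010' -> emit 'n', reset
Bit 18: prefix='0' (no match yet)
Bit 19: prefix='00' -> emit 'o', reset
Bit 20: prefix='0' (no match yet)
Bit 21: prefix='01' (no match yet)
Bit 22: prefix='011' -> emit 'k', reset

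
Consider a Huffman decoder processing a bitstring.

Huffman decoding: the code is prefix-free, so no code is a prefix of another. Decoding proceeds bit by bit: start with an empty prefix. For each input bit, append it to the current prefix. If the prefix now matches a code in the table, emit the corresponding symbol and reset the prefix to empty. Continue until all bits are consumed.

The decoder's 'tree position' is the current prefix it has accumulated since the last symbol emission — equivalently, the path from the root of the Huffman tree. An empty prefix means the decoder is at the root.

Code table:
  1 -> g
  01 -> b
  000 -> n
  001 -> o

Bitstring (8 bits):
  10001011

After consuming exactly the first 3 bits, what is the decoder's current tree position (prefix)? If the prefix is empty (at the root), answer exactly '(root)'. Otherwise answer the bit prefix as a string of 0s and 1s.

Bit 0: prefix='1' -> emit 'g', reset
Bit 1: prefix='0' (no match yet)
Bit 2: prefix='00' (no match yet)

Answer: 00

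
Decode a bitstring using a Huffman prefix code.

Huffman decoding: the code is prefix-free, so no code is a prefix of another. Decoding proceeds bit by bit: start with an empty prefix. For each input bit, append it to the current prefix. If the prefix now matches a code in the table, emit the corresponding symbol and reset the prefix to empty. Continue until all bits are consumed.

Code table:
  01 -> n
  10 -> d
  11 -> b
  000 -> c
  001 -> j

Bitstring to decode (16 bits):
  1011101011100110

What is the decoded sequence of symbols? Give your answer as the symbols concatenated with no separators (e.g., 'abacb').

Bit 0: prefix='1' (no match yet)
Bit 1: prefix='10' -> emit 'd', reset
Bit 2: prefix='1' (no match yet)
Bit 3: prefix='11' -> emit 'b', reset
Bit 4: prefix='1' (no match yet)
Bit 5: prefix='10' -> emit 'd', reset
Bit 6: prefix='1' (no match yet)
Bit 7: prefix='10' -> emit 'd', reset
Bit 8: prefix='1' (no match yet)
Bit 9: prefix='11' -> emit 'b', reset
Bit 10: prefix='1' (no match yet)
Bit 11: prefix='10' -> emit 'd', reset
Bit 12: prefix='0' (no match yet)
Bit 13: prefix='01' -> emit 'n', reset
Bit 14: prefix='1' (no match yet)
Bit 15: prefix='10' -> emit 'd', reset

Answer: dbddbdnd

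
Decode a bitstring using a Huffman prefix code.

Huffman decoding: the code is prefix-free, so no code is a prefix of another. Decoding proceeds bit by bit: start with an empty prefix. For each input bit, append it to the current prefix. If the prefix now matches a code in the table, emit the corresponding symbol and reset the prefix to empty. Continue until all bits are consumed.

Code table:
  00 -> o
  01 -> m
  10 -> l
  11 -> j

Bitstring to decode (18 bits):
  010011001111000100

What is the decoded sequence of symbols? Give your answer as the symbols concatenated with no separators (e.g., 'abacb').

Bit 0: prefix='0' (no match yet)
Bit 1: prefix='01' -> emit 'm', reset
Bit 2: prefix='0' (no match yet)
Bit 3: prefix='00' -> emit 'o', reset
Bit 4: prefix='1' (no match yet)
Bit 5: prefix='11' -> emit 'j', reset
Bit 6: prefix='0' (no match yet)
Bit 7: prefix='00' -> emit 'o', reset
Bit 8: prefix='1' (no match yet)
Bit 9: prefix='11' -> emit 'j', reset
Bit 10: prefix='1' (no match yet)
Bit 11: prefix='11' -> emit 'j', reset
Bit 12: prefix='0' (no match yet)
Bit 13: prefix='00' -> emit 'o', reset
Bit 14: prefix='0' (no match yet)
Bit 15: prefix='01' -> emit 'm', reset
Bit 16: prefix='0' (no match yet)
Bit 17: prefix='00' -> emit 'o', reset

Answer: mojojjomo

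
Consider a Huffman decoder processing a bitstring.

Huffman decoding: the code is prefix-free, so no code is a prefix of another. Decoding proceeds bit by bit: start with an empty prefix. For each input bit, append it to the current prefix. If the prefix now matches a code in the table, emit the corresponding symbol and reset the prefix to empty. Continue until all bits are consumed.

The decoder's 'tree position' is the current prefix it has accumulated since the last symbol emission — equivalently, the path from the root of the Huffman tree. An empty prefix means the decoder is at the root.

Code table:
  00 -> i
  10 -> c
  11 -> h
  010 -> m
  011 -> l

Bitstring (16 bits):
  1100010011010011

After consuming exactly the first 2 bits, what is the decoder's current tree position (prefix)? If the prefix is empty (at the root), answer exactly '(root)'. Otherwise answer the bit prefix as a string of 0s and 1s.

Answer: (root)

Derivation:
Bit 0: prefix='1' (no match yet)
Bit 1: prefix='11' -> emit 'h', reset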